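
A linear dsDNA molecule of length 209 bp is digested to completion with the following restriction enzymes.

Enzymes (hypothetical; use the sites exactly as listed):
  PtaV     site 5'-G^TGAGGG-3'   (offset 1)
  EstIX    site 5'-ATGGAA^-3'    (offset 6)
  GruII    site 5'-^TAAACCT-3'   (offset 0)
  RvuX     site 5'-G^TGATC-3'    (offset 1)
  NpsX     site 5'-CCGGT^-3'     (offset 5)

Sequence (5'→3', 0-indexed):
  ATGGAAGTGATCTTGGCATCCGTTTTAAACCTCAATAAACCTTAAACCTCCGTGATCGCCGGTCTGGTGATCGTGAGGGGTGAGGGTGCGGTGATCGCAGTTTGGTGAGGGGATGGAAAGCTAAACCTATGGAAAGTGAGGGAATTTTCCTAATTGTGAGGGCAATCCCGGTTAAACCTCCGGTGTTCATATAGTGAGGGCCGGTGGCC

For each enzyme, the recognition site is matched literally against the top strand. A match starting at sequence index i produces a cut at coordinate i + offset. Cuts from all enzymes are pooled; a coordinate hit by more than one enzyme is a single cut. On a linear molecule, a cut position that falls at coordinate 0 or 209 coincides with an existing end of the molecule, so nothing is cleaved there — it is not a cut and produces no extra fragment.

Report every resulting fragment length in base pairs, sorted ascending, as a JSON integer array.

[1,2,3,4,4,6,6,7,7,10,10,10,11,11,11,12,13,13,14,16,18,20]

Scan for sites:
  PtaV GTGAGGG/1: at [72, 79, 104, 135, 155, 193] ⇒ [73, 80, 105, 136, 156, 194]
  EstIX ATGGAA/6: at [0, 112, 128] ⇒ [6, 118, 134]
  GruII TAAACCT/0: at [25, 35, 42, 121, 172] ⇒ [25, 35, 42, 121, 172]
  RvuX GTGATC/1: at [6, 51, 66, 90] ⇒ [7, 52, 67, 91]
  NpsX CCGGT/5: at [58, 167, 179, 200] ⇒ [63, 172, 184, 205]

All cut coordinates (distinct, sorted): [6, 7, 25, 35, 42, 52, 63, 67, 73, 80, 91, 105, 118, 121, 134, 136, 156, 172, 184, 194, 205]

Fragment lengths:
  [0,6): 6 bp
  [6,7): 1 bp
  [7,25): 18 bp
  [25,35): 10 bp
  [35,42): 7 bp
  [42,52): 10 bp
  [52,63): 11 bp
  [63,67): 4 bp
  [67,73): 6 bp
  [73,80): 7 bp
  [80,91): 11 bp
  [91,105): 14 bp
  [105,118): 13 bp
  [118,121): 3 bp
  [121,134): 13 bp
  [134,136): 2 bp
  [136,156): 20 bp
  [156,172): 16 bp
  [172,184): 12 bp
  [184,194): 10 bp
  [194,205): 11 bp
  [205,209): 4 bp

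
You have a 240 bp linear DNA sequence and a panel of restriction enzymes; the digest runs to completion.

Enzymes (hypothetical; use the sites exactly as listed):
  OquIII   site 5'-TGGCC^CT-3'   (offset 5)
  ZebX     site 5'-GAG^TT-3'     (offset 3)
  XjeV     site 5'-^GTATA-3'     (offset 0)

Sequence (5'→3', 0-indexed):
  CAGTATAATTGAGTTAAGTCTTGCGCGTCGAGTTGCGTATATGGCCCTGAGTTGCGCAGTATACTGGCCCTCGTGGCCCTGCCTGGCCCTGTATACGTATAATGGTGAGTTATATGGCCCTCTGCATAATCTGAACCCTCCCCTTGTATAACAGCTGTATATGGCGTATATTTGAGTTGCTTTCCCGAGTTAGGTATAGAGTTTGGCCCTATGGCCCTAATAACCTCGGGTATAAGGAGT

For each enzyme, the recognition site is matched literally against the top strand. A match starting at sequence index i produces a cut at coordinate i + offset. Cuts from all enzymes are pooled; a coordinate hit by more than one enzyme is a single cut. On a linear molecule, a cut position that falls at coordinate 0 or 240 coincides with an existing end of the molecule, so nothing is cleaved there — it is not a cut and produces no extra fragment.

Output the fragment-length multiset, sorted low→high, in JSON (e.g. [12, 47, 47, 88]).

[2,2,4,4,5,6,7,7,8,8,9,9,10,10,10,11,11,11,11,11,13,13,13,19,26]

Per-enzyme occurrences:
  OquIII (TGGCCCT, off=5): starts [41, 64, 73, 83, 114, 203, 211] → cuts [46, 69, 78, 88, 119, 208, 216]
  ZebX (GAGTT, off=3): starts [10, 29, 48, 106, 173, 186, 198] → cuts [13, 32, 51, 109, 176, 189, 201]
  XjeV (GTATA, off=0): starts [2, 36, 58, 90, 96, 145, 156, 165, 193, 229] → cuts [2, 36, 58, 90, 96, 145, 156, 165, 193, 229]

All cut coordinates (distinct, sorted): [2, 13, 32, 36, 46, 51, 58, 69, 78, 88, 90, 96, 109, 119, 145, 156, 165, 176, 189, 193, 201, 208, 216, 229]

Fragments:
  [0,2): 2 bp
  [2,13): 11 bp
  [13,32): 19 bp
  [32,36): 4 bp
  [36,46): 10 bp
  [46,51): 5 bp
  [51,58): 7 bp
  [58,69): 11 bp
  [69,78): 9 bp
  [78,88): 10 bp
  [88,90): 2 bp
  [90,96): 6 bp
  [96,109): 13 bp
  [109,119): 10 bp
  [119,145): 26 bp
  [145,156): 11 bp
  [156,165): 9 bp
  [165,176): 11 bp
  [176,189): 13 bp
  [189,193): 4 bp
  [193,201): 8 bp
  [201,208): 7 bp
  [208,216): 8 bp
  [216,229): 13 bp
  [229,240): 11 bp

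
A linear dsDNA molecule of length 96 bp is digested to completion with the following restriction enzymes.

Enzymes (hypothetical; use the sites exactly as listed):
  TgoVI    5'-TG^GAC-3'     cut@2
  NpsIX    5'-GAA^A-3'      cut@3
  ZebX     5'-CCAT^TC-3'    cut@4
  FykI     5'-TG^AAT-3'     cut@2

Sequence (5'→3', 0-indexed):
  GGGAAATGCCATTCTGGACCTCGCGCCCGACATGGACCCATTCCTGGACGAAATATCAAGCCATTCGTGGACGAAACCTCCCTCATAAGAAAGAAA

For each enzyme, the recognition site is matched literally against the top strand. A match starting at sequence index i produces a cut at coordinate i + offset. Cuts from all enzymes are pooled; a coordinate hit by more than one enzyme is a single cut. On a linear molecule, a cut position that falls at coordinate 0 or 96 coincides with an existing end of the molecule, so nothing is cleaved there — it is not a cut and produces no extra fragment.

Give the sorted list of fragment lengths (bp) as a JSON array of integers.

Per-enzyme occurrences:
  TgoVI TGGAC/2: at [14, 32, 44, 67] ⇒ [16, 34, 46, 69]
  NpsIX GAAA/3: at [2, 49, 72, 88, 92] ⇒ [5, 52, 75, 91, 95]
  ZebX CCATTC/4: at [8, 37, 60] ⇒ [12, 41, 64]
  FykI (TGAAT, off=2): no sites

Pooled cuts: [5, 12, 16, 34, 41, 46, 52, 64, 69, 75, 91, 95]

Fragment lengths:
  [0,5): 5 bp
  [5,12): 7 bp
  [12,16): 4 bp
  [16,34): 18 bp
  [34,41): 7 bp
  [41,46): 5 bp
  [46,52): 6 bp
  [52,64): 12 bp
  [64,69): 5 bp
  [69,75): 6 bp
  [75,91): 16 bp
  [91,95): 4 bp
  [95,96): 1 bp

[1,4,4,5,5,5,6,6,7,7,12,16,18]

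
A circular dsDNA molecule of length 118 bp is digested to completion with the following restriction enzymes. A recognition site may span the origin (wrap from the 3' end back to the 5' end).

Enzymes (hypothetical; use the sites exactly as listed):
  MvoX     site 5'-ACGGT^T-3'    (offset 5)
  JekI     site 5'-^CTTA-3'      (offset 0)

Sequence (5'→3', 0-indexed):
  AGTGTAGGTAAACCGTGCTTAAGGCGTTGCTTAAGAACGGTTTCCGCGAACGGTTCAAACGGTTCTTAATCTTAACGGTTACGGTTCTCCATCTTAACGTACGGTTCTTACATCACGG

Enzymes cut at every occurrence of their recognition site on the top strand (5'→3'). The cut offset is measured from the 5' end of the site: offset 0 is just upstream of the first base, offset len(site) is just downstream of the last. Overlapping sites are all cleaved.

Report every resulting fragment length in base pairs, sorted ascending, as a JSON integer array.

Scan for sites:
  MvoX (ACGGTT, off=5): starts [36, 49, 58, 74, 80, 100] → cuts [41, 54, 63, 79, 85, 105]
  JekI (CTTA, off=0): starts [17, 29, 64, 70, 92, 106] → cuts [17, 29, 64, 70, 92, 106]

Pooled cuts: [17, 29, 41, 54, 63, 64, 70, 79, 85, 92, 105, 106]

Fragments:
  17→29: 12 bp
  29→41: 12 bp
  41→54: 13 bp
  54→63: 9 bp
  63→64: 1 bp
  64→70: 6 bp
  70→79: 9 bp
  79→85: 6 bp
  85→92: 7 bp
  92→105: 13 bp
  105→106: 1 bp
  106→17 (wrap): 118-106+17 = 29 bp

[1,1,6,6,7,9,9,12,12,13,13,29]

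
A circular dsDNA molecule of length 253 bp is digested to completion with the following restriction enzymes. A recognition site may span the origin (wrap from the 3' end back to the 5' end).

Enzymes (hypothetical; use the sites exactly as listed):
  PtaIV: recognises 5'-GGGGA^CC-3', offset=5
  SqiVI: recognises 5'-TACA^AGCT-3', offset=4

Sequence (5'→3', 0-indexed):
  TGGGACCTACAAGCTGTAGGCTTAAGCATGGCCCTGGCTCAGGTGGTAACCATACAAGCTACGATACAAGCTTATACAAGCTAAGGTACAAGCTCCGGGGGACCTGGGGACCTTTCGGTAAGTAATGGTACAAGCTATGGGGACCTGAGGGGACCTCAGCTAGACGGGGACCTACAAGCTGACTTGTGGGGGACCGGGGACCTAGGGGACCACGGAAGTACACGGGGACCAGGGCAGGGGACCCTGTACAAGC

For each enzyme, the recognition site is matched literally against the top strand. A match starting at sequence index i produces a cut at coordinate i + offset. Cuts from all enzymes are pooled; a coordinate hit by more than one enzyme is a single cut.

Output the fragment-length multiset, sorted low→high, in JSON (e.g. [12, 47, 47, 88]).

Site scan:
  PtaIV GGGGACC/5: at [97, 105, 138, 148, 165, 188, 195, 204, 223, 236] ⇒ [102, 110, 143, 153, 170, 193, 200, 209, 228, 241]
  SqiVI TACAAGCT/4: at [7, 52, 64, 74, 86, 128, 172, 246] ⇒ [11, 56, 68, 78, 90, 132, 176, 250]

All cut coordinates (distinct, sorted): [11, 56, 68, 78, 90, 102, 110, 132, 143, 153, 170, 176, 193, 200, 209, 228, 241, 250]

Fragment lengths:
  11→56: 45 bp
  56→68: 12 bp
  68→78: 10 bp
  78→90: 12 bp
  90→102: 12 bp
  102→110: 8 bp
  110→132: 22 bp
  132→143: 11 bp
  143→153: 10 bp
  153→170: 17 bp
  170→176: 6 bp
  176→193: 17 bp
  193→200: 7 bp
  200→209: 9 bp
  209→228: 19 bp
  228→241: 13 bp
  241→250: 9 bp
  250→11 (wrap): 253-250+11 = 14 bp

[6,7,8,9,9,10,10,11,12,12,12,13,14,17,17,19,22,45]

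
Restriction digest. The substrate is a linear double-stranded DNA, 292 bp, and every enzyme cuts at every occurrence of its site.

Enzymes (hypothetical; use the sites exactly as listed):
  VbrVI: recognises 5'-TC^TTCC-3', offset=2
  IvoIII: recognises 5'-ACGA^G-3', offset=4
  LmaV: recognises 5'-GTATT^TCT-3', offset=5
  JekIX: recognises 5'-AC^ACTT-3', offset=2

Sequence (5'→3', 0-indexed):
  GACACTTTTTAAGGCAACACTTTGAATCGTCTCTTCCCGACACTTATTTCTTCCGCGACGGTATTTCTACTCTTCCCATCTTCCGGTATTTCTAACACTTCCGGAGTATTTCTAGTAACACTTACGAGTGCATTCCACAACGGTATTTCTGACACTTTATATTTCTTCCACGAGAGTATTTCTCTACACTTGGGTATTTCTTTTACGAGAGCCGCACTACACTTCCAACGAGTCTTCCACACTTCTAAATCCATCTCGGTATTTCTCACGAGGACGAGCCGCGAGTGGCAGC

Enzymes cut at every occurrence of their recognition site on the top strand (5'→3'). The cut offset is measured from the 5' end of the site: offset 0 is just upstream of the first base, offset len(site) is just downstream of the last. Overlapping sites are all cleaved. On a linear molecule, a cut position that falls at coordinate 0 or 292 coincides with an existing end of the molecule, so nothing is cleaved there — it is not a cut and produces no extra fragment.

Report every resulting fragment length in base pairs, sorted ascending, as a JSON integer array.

Site scan:
  VbrVI (TCTTCC, off=2): starts [31, 48, 70, 78, 163, 232] → cuts [33, 50, 72, 80, 165, 234]
  IvoIII (ACGAG, off=4): starts [123, 169, 204, 227, 267, 273] → cuts [127, 173, 208, 231, 271, 277]
  LmaV (GTATTTCT, off=5): starts [60, 85, 105, 142, 175, 193, 258] → cuts [65, 90, 110, 147, 180, 198, 263]
  JekIX (ACACTT, off=2): starts [1, 16, 39, 94, 117, 151, 185, 218, 238] → cuts [3, 18, 41, 96, 119, 153, 187, 220, 240]

All cut coordinates (distinct, sorted): [3, 18, 33, 41, 50, 65, 72, 80, 90, 96, 110, 119, 127, 147, 153, 165, 173, 180, 187, 198, 208, 220, 231, 234, 240, 263, 271, 277]

Fragment lengths:
  [0,3): 3 bp
  [3,18): 15 bp
  [18,33): 15 bp
  [33,41): 8 bp
  [41,50): 9 bp
  [50,65): 15 bp
  [65,72): 7 bp
  [72,80): 8 bp
  [80,90): 10 bp
  [90,96): 6 bp
  [96,110): 14 bp
  [110,119): 9 bp
  [119,127): 8 bp
  [127,147): 20 bp
  [147,153): 6 bp
  [153,165): 12 bp
  [165,173): 8 bp
  [173,180): 7 bp
  [180,187): 7 bp
  [187,198): 11 bp
  [198,208): 10 bp
  [208,220): 12 bp
  [220,231): 11 bp
  [231,234): 3 bp
  [234,240): 6 bp
  [240,263): 23 bp
  [263,271): 8 bp
  [271,277): 6 bp
  [277,292): 15 bp

[3,3,6,6,6,6,7,7,7,8,8,8,8,8,9,9,10,10,11,11,12,12,14,15,15,15,15,20,23]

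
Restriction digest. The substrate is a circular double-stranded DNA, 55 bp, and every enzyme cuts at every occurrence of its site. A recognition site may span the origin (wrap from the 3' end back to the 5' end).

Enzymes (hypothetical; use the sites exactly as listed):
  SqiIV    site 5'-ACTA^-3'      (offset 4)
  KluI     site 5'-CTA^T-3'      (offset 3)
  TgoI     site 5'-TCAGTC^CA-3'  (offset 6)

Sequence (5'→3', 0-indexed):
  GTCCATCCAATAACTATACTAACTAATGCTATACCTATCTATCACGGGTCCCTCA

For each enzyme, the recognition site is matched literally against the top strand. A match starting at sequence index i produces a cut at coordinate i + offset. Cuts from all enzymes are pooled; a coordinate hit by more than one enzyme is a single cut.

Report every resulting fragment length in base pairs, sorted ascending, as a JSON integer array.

[4,4,5,6,6,13,17]

Per-enzyme occurrences:
  SqiIV (ACTA, off=4): starts [12, 17, 21] → cuts [16, 21, 25]
  KluI (CTAT, off=3): starts [13, 28, 34, 38] → cuts [16, 31, 37, 41]
  TgoI (TCAGTCCA, off=6): starts [52] → cuts [3]

Pooled cuts: [3, 16, 21, 25, 31, 37, 41]

Fragments:
  3→16: 13 bp
  16→21: 5 bp
  21→25: 4 bp
  25→31: 6 bp
  31→37: 6 bp
  37→41: 4 bp
  41→3 (wrap): 55-41+3 = 17 bp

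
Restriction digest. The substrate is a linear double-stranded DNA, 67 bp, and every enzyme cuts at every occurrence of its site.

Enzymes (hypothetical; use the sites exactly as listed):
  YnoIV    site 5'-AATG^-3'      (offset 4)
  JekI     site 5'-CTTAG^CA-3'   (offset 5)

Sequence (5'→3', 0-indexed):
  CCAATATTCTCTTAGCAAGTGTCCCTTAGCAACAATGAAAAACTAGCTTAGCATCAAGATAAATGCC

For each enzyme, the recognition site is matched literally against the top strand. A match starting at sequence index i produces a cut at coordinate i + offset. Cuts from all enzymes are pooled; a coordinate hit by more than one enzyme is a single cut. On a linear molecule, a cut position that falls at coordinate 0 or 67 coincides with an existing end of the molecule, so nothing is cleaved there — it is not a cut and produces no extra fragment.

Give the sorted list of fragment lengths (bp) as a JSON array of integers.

[2,8,14,14,14,15]

Scan for sites:
  YnoIV AATG/4: at [33, 61] ⇒ [37, 65]
  JekI CTTAGCA/5: at [10, 24, 46] ⇒ [15, 29, 51]

All cut coordinates (distinct, sorted): [15, 29, 37, 51, 65]

Fragment lengths:
  [0,15): 15 bp
  [15,29): 14 bp
  [29,37): 8 bp
  [37,51): 14 bp
  [51,65): 14 bp
  [65,67): 2 bp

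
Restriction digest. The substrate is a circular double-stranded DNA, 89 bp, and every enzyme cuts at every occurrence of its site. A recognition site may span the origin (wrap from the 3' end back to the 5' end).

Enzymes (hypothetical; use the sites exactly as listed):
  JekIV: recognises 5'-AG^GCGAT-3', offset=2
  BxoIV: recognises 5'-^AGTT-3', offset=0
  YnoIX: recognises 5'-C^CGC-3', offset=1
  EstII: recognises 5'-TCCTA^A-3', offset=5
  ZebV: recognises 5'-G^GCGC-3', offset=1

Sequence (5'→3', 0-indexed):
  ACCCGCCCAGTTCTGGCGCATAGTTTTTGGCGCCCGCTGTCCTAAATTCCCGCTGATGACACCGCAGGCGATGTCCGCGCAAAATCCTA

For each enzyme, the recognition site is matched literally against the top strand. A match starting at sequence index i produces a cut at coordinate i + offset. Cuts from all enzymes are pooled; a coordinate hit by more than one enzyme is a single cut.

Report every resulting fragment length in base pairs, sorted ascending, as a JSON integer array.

Per-enzyme occurrences:
  JekIV AGGCGAT/2: at [65] ⇒ [67]
  BxoIV AGTT/0: at [8, 21] ⇒ [8, 21]
  YnoIX CCGC/1: at [2, 33, 49, 61, 74] ⇒ [3, 34, 50, 62, 75]
  EstII TCCTAA/5: at [39, 84] ⇒ [0, 44]
  ZebV GGCGC/1: at [14, 28] ⇒ [15, 29]

Pooled cuts: [0, 3, 8, 15, 21, 29, 34, 44, 50, 62, 67, 75]

Fragment lengths:
  0→3: 3 bp
  3→8: 5 bp
  8→15: 7 bp
  15→21: 6 bp
  21→29: 8 bp
  29→34: 5 bp
  34→44: 10 bp
  44→50: 6 bp
  50→62: 12 bp
  62→67: 5 bp
  67→75: 8 bp
  75→0 (wrap): 89-75+0 = 14 bp

[3,5,5,5,6,6,7,8,8,10,12,14]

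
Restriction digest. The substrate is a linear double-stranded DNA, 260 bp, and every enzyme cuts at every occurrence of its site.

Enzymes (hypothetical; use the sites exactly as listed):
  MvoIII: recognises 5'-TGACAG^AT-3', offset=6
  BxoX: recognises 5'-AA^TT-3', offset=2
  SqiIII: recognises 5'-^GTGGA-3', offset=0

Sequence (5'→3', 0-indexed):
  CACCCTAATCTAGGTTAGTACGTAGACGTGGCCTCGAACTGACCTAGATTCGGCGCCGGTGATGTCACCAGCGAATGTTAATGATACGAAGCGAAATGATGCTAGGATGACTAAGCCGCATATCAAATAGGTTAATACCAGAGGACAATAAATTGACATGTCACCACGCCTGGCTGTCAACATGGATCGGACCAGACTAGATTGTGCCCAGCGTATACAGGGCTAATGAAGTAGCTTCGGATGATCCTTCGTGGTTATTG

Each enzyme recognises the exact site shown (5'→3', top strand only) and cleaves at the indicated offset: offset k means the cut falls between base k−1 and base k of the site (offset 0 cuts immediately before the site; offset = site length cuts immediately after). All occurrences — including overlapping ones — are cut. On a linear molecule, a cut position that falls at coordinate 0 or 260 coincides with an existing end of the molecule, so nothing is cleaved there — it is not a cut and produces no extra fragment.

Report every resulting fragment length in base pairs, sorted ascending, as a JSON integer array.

[108,152]

Scan for sites:
  MvoIII (TGACAGAT, off=6): no sites
  BxoX AATT/2: at [150] ⇒ [152]
  SqiIII (GTGGA, off=0): no sites

All cut coordinates (distinct, sorted): [152]

Fragment lengths:
  [0,152): 152 bp
  [152,260): 108 bp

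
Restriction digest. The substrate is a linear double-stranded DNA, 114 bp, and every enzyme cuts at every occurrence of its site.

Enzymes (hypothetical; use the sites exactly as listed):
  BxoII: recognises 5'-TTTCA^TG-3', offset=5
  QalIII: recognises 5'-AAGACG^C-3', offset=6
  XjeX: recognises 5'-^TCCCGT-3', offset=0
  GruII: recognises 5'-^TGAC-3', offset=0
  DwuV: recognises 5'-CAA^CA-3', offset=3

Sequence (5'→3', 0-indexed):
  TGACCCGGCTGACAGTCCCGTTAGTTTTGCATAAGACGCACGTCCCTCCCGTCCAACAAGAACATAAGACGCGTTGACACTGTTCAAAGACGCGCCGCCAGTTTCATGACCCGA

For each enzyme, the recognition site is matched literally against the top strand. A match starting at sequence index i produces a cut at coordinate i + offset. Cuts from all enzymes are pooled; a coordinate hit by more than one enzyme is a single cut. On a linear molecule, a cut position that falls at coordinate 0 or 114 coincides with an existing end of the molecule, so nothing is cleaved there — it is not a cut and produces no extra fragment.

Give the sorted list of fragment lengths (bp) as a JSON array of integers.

Site scan:
  BxoII (TTTCATG, off=5): starts [101] → cuts [106]
  QalIII (AAGACGC, off=6): starts [32, 65, 86] → cuts [38, 71, 92]
  XjeX (TCCCGT, off=0): starts [15, 46] → cuts [15, 46]
  GruII (TGAC, off=0): starts [0, 9, 74, 106] → cuts [9, 74, 106] (position 0 is a terminus of the linear molecule — no cut)
  DwuV (CAACA, off=3): starts [53] → cuts [56]

Pooled cuts: [9, 15, 38, 46, 56, 71, 74, 92, 106]

Fragment lengths:
  [0,9): 9 bp
  [9,15): 6 bp
  [15,38): 23 bp
  [38,46): 8 bp
  [46,56): 10 bp
  [56,71): 15 bp
  [71,74): 3 bp
  [74,92): 18 bp
  [92,106): 14 bp
  [106,114): 8 bp

[3,6,8,8,9,10,14,15,18,23]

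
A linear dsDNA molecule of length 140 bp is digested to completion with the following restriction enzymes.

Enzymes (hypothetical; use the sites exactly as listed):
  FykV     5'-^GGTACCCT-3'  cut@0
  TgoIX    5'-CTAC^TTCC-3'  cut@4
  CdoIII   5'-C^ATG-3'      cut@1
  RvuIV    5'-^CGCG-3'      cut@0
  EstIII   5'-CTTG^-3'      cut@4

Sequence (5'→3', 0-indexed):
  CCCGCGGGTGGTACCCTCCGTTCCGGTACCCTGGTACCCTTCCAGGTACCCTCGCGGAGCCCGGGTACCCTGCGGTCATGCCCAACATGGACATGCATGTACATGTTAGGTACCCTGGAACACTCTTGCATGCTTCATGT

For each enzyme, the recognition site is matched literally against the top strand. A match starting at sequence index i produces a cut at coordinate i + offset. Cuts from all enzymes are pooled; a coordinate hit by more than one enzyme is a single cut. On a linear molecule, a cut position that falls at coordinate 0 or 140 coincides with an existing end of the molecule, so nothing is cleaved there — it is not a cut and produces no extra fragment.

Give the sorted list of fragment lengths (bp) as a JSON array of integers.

Site scan:
  FykV GGTACCCT/0: at [9, 24, 32, 44, 63, 108] ⇒ [9, 24, 32, 44, 63, 108]
  TgoIX (CTACTTCC, off=4): no sites
  CdoIII CATG/1: at [76, 85, 91, 95, 101, 128, 135] ⇒ [77, 86, 92, 96, 102, 129, 136]
  RvuIV CGCG/0: at [2, 52] ⇒ [2, 52]
  EstIII CTTG/4: at [124] ⇒ [128]

All cut coordinates (distinct, sorted): [2, 9, 24, 32, 44, 52, 63, 77, 86, 92, 96, 102, 108, 128, 129, 136]

Fragment lengths:
  [0,2): 2 bp
  [2,9): 7 bp
  [9,24): 15 bp
  [24,32): 8 bp
  [32,44): 12 bp
  [44,52): 8 bp
  [52,63): 11 bp
  [63,77): 14 bp
  [77,86): 9 bp
  [86,92): 6 bp
  [92,96): 4 bp
  [96,102): 6 bp
  [102,108): 6 bp
  [108,128): 20 bp
  [128,129): 1 bp
  [129,136): 7 bp
  [136,140): 4 bp

[1,2,4,4,6,6,6,7,7,8,8,9,11,12,14,15,20]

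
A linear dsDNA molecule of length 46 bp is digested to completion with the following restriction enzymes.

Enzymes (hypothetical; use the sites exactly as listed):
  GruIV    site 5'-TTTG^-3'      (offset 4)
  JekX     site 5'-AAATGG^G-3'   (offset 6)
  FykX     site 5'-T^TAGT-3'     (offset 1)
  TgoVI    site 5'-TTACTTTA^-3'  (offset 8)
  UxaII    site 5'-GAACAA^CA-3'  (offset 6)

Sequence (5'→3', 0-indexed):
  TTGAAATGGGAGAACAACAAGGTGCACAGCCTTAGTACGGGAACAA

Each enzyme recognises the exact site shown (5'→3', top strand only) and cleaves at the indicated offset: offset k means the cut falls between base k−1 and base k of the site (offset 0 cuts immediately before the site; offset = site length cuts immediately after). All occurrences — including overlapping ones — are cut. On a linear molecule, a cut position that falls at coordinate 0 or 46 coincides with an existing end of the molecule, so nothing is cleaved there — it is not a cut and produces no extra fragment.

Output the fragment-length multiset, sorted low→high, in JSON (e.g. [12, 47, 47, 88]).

[8,9,14,15]

Site scan:
  GruIV (TTTG, off=4): no sites
  JekX AAATGGG/6: at [3] ⇒ [9]
  FykX TTAGT/1: at [31] ⇒ [32]
  TgoVI (TTACTTTA, off=8): no sites
  UxaII GAACAACA/6: at [11] ⇒ [17]

Pooled cuts: [9, 17, 32]

Fragments:
  [0,9): 9 bp
  [9,17): 8 bp
  [17,32): 15 bp
  [32,46): 14 bp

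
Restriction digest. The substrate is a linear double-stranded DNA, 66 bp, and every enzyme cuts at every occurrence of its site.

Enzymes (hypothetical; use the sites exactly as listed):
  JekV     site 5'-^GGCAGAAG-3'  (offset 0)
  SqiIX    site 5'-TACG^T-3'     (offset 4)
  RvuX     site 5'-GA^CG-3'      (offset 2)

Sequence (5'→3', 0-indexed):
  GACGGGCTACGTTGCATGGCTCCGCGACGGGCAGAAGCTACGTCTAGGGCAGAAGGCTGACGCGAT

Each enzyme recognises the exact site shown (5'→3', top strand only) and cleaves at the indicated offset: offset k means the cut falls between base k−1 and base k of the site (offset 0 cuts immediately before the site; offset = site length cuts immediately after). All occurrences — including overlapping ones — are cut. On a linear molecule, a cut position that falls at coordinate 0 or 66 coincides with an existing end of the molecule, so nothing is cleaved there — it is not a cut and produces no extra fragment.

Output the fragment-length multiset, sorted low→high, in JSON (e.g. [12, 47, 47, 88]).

[2,2,5,6,9,13,13,16]

Per-enzyme occurrences:
  JekV GGCAGAAG/0: at [29, 47] ⇒ [29, 47]
  SqiIX TACGT/4: at [7, 38] ⇒ [11, 42]
  RvuX GACG/2: at [0, 25, 58] ⇒ [2, 27, 60]

All cut coordinates (distinct, sorted): [2, 11, 27, 29, 42, 47, 60]

Fragments:
  [0,2): 2 bp
  [2,11): 9 bp
  [11,27): 16 bp
  [27,29): 2 bp
  [29,42): 13 bp
  [42,47): 5 bp
  [47,60): 13 bp
  [60,66): 6 bp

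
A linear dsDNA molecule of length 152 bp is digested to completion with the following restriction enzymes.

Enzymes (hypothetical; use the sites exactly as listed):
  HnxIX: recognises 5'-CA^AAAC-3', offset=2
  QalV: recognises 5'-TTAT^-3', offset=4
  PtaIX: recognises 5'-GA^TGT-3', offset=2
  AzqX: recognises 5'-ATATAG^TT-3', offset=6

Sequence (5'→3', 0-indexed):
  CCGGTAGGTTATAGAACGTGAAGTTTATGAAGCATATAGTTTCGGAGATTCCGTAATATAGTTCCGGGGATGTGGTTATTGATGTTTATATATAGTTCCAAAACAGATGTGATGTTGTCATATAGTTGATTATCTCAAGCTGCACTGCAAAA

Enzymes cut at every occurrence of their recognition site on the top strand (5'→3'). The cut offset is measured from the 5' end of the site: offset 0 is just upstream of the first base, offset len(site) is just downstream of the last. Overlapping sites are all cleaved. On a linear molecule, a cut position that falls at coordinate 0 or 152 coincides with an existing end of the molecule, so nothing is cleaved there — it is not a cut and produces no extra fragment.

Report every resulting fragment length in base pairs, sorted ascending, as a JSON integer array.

[3,5,5,6,7,7,8,9,9,11,12,13,16,19,22]

Site scan:
  HnxIX (CAAAAC, off=2): starts [98] → cuts [100]
  QalV (TTAT, off=4): starts [8, 24, 75, 85, 129] → cuts [12, 28, 79, 89, 133]
  PtaIX (GATGT, off=2): starts [68, 80, 105, 110] → cuts [70, 82, 107, 112]
  AzqX (ATATAGTT, off=6): starts [33, 55, 89, 119] → cuts [39, 61, 95, 125]

All cut coordinates (distinct, sorted): [12, 28, 39, 61, 70, 79, 82, 89, 95, 100, 107, 112, 125, 133]

Fragments:
  [0,12): 12 bp
  [12,28): 16 bp
  [28,39): 11 bp
  [39,61): 22 bp
  [61,70): 9 bp
  [70,79): 9 bp
  [79,82): 3 bp
  [82,89): 7 bp
  [89,95): 6 bp
  [95,100): 5 bp
  [100,107): 7 bp
  [107,112): 5 bp
  [112,125): 13 bp
  [125,133): 8 bp
  [133,152): 19 bp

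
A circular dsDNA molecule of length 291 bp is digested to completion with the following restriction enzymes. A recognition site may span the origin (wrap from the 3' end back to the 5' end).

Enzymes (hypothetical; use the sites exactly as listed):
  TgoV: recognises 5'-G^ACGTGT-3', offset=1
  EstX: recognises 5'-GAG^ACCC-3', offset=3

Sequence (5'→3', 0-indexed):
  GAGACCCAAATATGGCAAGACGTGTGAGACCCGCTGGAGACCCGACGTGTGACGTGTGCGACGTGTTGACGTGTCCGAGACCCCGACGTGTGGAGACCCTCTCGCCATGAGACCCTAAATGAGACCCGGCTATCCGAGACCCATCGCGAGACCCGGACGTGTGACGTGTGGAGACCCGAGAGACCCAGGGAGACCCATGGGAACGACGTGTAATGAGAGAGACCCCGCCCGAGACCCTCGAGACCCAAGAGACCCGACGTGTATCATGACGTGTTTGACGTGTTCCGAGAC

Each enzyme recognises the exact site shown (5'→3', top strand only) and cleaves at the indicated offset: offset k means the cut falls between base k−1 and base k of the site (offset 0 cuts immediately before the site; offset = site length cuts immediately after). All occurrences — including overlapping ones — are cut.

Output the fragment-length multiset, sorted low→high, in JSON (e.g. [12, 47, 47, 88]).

Per-enzyme occurrences:
  TgoV GACGTGT/1: at [18, 43, 50, 59, 67, 84, 155, 162, 204, 255, 267, 276] ⇒ [19, 44, 51, 60, 68, 85, 156, 163, 205, 256, 268, 277]
  EstX GAGACCC/3: at [0, 25, 36, 76, 92, 108, 120, 135, 147, 170, 179, 189, 218, 230, 239, 248] ⇒ [3, 28, 39, 79, 95, 111, 123, 138, 150, 173, 182, 192, 221, 233, 242, 251]

Pooled cuts: [3, 19, 28, 39, 44, 51, 60, 68, 79, 85, 95, 111, 123, 138, 150, 156, 163, 173, 182, 192, 205, 221, 233, 242, 251, 256, 268, 277]

Fragments:
  3→19: 16 bp
  19→28: 9 bp
  28→39: 11 bp
  39→44: 5 bp
  44→51: 7 bp
  51→60: 9 bp
  60→68: 8 bp
  68→79: 11 bp
  79→85: 6 bp
  85→95: 10 bp
  95→111: 16 bp
  111→123: 12 bp
  123→138: 15 bp
  138→150: 12 bp
  150→156: 6 bp
  156→163: 7 bp
  163→173: 10 bp
  173→182: 9 bp
  182→192: 10 bp
  192→205: 13 bp
  205→221: 16 bp
  221→233: 12 bp
  233→242: 9 bp
  242→251: 9 bp
  251→256: 5 bp
  256→268: 12 bp
  268→277: 9 bp
  277→3 (wrap): 291-277+3 = 17 bp

[5,5,6,6,7,7,8,9,9,9,9,9,9,10,10,10,11,11,12,12,12,12,13,15,16,16,16,17]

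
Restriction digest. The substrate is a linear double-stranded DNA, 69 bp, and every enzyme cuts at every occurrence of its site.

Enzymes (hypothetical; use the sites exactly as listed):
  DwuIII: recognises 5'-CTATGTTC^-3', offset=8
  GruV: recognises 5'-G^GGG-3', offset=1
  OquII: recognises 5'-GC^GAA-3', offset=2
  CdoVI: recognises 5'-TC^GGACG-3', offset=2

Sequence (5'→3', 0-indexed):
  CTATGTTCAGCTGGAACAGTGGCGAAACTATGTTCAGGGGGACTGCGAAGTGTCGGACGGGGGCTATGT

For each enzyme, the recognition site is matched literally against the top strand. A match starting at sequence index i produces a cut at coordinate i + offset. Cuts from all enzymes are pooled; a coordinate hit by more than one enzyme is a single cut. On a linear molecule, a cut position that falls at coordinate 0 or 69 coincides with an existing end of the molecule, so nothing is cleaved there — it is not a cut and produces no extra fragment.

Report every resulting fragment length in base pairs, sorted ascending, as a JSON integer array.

[1,1,2,5,8,8,8,9,12,15]

Site scan:
  DwuIII (CTATGTTC, off=8): starts [0, 27] → cuts [8, 35]
  GruV (GGGG, off=1): starts [36, 37, 58, 59] → cuts [37, 38, 59, 60]
  OquII (GCGAA, off=2): starts [21, 44] → cuts [23, 46]
  CdoVI (TCGGACG, off=2): starts [52] → cuts [54]

All cut coordinates (distinct, sorted): [8, 23, 35, 37, 38, 46, 54, 59, 60]

Fragment lengths:
  [0,8): 8 bp
  [8,23): 15 bp
  [23,35): 12 bp
  [35,37): 2 bp
  [37,38): 1 bp
  [38,46): 8 bp
  [46,54): 8 bp
  [54,59): 5 bp
  [59,60): 1 bp
  [60,69): 9 bp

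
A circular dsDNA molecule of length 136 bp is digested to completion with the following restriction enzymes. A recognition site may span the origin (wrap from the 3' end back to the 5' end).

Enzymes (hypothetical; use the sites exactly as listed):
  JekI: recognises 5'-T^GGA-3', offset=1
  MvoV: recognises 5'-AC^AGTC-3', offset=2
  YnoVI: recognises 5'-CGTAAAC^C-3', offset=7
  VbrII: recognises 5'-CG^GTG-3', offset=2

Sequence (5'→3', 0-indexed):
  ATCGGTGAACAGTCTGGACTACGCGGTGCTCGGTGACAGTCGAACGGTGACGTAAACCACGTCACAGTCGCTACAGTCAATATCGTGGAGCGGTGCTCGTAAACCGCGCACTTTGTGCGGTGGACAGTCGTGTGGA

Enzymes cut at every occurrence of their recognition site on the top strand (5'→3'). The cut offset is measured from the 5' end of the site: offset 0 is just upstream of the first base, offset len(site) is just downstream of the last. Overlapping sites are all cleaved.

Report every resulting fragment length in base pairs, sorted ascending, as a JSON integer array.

[2,4,5,5,6,6,7,7,8,8,9,9,10,11,12,12,15]

Scan for sites:
  JekI TGGA/1: at [14, 85, 120, 132] ⇒ [15, 86, 121, 133]
  MvoV ACAGTC/2: at [8, 35, 63, 72, 123] ⇒ [10, 37, 65, 74, 125]
  YnoVI CGTAAACC/7: at [50, 97] ⇒ [57, 104]
  VbrII CGGTG/2: at [2, 23, 30, 44, 90, 117] ⇒ [4, 25, 32, 46, 92, 119]

Pooled cuts: [4, 10, 15, 25, 32, 37, 46, 57, 65, 74, 86, 92, 104, 119, 121, 125, 133]

Fragments:
  4→10: 6 bp
  10→15: 5 bp
  15→25: 10 bp
  25→32: 7 bp
  32→37: 5 bp
  37→46: 9 bp
  46→57: 11 bp
  57→65: 8 bp
  65→74: 9 bp
  74→86: 12 bp
  86→92: 6 bp
  92→104: 12 bp
  104→119: 15 bp
  119→121: 2 bp
  121→125: 4 bp
  125→133: 8 bp
  133→4 (wrap): 136-133+4 = 7 bp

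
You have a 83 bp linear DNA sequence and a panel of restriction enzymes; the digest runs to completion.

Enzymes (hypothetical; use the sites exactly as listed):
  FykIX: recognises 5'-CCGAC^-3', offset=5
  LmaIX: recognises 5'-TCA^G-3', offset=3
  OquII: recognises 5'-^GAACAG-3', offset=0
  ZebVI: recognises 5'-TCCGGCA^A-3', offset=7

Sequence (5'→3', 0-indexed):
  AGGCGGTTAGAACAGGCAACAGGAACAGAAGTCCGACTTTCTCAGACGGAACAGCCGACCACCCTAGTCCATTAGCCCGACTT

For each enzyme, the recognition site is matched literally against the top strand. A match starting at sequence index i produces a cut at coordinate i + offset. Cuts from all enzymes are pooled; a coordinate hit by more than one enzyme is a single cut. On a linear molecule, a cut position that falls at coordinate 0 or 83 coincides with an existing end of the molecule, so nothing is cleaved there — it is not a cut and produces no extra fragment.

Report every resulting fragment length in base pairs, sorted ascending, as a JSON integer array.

[2,4,7,9,11,13,15,22]

Per-enzyme occurrences:
  FykIX (CCGAC, off=5): starts [32, 54, 76] → cuts [37, 59, 81]
  LmaIX (TCAG, off=3): starts [41] → cuts [44]
  OquII (GAACAG, off=0): starts [9, 22, 48] → cuts [9, 22, 48]
  ZebVI (TCCGGCAA, off=7): no sites

All cut coordinates (distinct, sorted): [9, 22, 37, 44, 48, 59, 81]

Fragment lengths:
  [0,9): 9 bp
  [9,22): 13 bp
  [22,37): 15 bp
  [37,44): 7 bp
  [44,48): 4 bp
  [48,59): 11 bp
  [59,81): 22 bp
  [81,83): 2 bp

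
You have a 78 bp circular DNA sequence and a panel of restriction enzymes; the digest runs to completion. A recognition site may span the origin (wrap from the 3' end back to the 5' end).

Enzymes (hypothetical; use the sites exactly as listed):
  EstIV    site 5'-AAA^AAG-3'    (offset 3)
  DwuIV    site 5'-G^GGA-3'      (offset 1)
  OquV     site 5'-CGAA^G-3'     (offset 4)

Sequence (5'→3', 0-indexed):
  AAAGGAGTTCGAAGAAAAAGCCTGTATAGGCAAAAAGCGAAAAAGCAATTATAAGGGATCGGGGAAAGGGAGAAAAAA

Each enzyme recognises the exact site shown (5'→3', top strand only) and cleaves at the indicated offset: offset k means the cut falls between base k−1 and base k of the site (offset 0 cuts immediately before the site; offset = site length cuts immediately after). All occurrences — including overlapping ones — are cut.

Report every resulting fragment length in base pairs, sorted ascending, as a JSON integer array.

[4,6,7,8,11,12,13,17]

Site scan:
  EstIV AAAAAG/3: at [14, 31, 39, 76] ⇒ [1, 17, 34, 42]
  DwuIV GGGA/1: at [54, 61, 67] ⇒ [55, 62, 68]
  OquV CGAAG/4: at [9] ⇒ [13]

All cut coordinates (distinct, sorted): [1, 13, 17, 34, 42, 55, 62, 68]

Fragments:
  1→13: 12 bp
  13→17: 4 bp
  17→34: 17 bp
  34→42: 8 bp
  42→55: 13 bp
  55→62: 7 bp
  62→68: 6 bp
  68→1 (wrap): 78-68+1 = 11 bp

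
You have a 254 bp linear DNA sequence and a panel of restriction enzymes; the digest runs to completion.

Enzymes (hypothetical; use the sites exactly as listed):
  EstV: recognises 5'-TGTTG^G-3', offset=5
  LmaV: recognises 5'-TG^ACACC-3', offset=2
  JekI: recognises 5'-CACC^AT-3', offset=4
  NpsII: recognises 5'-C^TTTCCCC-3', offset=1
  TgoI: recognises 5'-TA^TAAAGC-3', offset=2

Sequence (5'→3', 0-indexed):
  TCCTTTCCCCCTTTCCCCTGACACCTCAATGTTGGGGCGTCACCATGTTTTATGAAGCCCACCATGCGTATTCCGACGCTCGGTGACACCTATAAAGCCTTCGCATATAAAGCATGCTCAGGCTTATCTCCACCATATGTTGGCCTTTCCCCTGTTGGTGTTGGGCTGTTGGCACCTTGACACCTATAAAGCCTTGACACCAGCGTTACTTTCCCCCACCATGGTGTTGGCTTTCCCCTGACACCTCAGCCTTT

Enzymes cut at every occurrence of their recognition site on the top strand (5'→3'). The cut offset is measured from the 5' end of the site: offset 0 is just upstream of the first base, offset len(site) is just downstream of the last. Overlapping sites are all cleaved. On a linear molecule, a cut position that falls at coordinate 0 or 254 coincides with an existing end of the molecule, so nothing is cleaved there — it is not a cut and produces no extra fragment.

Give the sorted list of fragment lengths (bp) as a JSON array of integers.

Per-enzyme occurrences:
  EstV (TGTTGG, off=5): starts [29, 137, 152, 158, 166, 224] → cuts [34, 142, 157, 163, 171, 229]
  LmaV (TGACACC, off=2): starts [18, 83, 177, 194, 238] → cuts [20, 85, 179, 196, 240]
  JekI (CACCAT, off=4): starts [40, 59, 130, 216] → cuts [44, 63, 134, 220]
  NpsII (CTTTCCCC, off=1): starts [2, 10, 144, 208, 230] → cuts [3, 11, 145, 209, 231]
  TgoI (TATAAAGC, off=2): starts [90, 105, 184] → cuts [92, 107, 186]

All cut coordinates (distinct, sorted): [3, 11, 20, 34, 44, 63, 85, 92, 107, 134, 142, 145, 157, 163, 171, 179, 186, 196, 209, 220, 229, 231, 240]

Fragment lengths:
  [0,3): 3 bp
  [3,11): 8 bp
  [11,20): 9 bp
  [20,34): 14 bp
  [34,44): 10 bp
  [44,63): 19 bp
  [63,85): 22 bp
  [85,92): 7 bp
  [92,107): 15 bp
  [107,134): 27 bp
  [134,142): 8 bp
  [142,145): 3 bp
  [145,157): 12 bp
  [157,163): 6 bp
  [163,171): 8 bp
  [171,179): 8 bp
  [179,186): 7 bp
  [186,196): 10 bp
  [196,209): 13 bp
  [209,220): 11 bp
  [220,229): 9 bp
  [229,231): 2 bp
  [231,240): 9 bp
  [240,254): 14 bp

[2,3,3,6,7,7,8,8,8,8,9,9,9,10,10,11,12,13,14,14,15,19,22,27]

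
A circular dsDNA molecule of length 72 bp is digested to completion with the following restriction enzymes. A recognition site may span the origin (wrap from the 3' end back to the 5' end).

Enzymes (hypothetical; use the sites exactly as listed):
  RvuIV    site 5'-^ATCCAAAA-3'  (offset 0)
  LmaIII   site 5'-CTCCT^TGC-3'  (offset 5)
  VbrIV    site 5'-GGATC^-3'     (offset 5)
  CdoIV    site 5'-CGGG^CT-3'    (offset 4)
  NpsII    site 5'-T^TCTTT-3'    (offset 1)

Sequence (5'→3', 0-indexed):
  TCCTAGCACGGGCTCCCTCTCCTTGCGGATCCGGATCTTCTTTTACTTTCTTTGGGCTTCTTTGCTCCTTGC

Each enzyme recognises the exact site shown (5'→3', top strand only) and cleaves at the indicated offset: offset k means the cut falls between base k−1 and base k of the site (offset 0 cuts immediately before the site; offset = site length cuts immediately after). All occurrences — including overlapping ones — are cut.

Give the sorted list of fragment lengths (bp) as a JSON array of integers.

[1,6,8,10,10,11,11,15]

Scan for sites:
  RvuIV (ATCCAAAA, off=0): no sites
  LmaIII (CTCCTTGC, off=5): starts [18, 64] → cuts [23, 69]
  VbrIV (GGATC, off=5): starts [26, 32] → cuts [31, 37]
  CdoIV (CGGGCT, off=4): starts [8] → cuts [12]
  NpsII (TTCTTT, off=1): starts [37, 47, 57] → cuts [38, 48, 58]

Pooled cuts: [12, 23, 31, 37, 38, 48, 58, 69]

Fragment lengths:
  12→23: 11 bp
  23→31: 8 bp
  31→37: 6 bp
  37→38: 1 bp
  38→48: 10 bp
  48→58: 10 bp
  58→69: 11 bp
  69→12 (wrap): 72-69+12 = 15 bp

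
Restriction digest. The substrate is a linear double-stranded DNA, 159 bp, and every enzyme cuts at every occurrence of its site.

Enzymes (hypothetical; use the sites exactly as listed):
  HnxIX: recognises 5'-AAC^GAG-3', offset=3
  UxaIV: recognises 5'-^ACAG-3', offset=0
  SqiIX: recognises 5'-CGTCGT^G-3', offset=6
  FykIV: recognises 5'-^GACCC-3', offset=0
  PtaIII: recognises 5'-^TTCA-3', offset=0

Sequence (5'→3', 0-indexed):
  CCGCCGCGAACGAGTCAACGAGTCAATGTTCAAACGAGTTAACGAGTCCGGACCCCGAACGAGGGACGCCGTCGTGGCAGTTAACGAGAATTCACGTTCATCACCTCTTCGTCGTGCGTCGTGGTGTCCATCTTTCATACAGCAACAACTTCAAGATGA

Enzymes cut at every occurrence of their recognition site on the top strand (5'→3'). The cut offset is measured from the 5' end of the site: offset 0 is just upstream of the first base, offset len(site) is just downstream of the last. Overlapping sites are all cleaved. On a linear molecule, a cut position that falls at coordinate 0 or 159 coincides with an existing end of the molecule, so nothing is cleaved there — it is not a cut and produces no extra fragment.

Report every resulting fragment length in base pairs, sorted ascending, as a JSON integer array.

[5,5,6,7,7,7,8,8,9,10,10,10,11,11,11,15,19]

Site scan:
  HnxIX AACGAG/3: at [8, 16, 32, 40, 57, 82] ⇒ [11, 19, 35, 43, 60, 85]
  UxaIV ACAG/0: at [138] ⇒ [138]
  SqiIX CGTCGTG/6: at [69, 109, 116] ⇒ [75, 115, 122]
  FykIV GACCC/0: at [50] ⇒ [50]
  PtaIII TTCA/0: at [28, 90, 96, 133, 149] ⇒ [28, 90, 96, 133, 149]

Pooled cuts: [11, 19, 28, 35, 43, 50, 60, 75, 85, 90, 96, 115, 122, 133, 138, 149]

Fragments:
  [0,11): 11 bp
  [11,19): 8 bp
  [19,28): 9 bp
  [28,35): 7 bp
  [35,43): 8 bp
  [43,50): 7 bp
  [50,60): 10 bp
  [60,75): 15 bp
  [75,85): 10 bp
  [85,90): 5 bp
  [90,96): 6 bp
  [96,115): 19 bp
  [115,122): 7 bp
  [122,133): 11 bp
  [133,138): 5 bp
  [138,149): 11 bp
  [149,159): 10 bp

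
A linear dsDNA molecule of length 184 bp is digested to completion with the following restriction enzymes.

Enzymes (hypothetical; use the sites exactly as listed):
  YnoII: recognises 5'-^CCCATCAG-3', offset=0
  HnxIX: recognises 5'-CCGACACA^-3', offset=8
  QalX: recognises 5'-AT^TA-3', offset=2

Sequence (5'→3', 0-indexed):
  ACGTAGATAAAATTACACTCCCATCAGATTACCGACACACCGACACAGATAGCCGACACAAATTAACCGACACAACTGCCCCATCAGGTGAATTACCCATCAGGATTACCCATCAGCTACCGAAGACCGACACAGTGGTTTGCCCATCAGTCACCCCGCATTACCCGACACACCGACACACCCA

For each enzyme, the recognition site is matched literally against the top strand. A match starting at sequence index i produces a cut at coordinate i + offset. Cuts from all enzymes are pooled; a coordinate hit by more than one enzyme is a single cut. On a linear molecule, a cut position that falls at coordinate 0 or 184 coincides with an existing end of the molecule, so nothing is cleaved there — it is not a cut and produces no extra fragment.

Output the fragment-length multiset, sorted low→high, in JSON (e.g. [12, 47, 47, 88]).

[2,2,3,4,5,6,8,8,8,10,10,11,11,11,13,13,14,19,26]

Scan for sites:
  YnoII (CCCATCAG, off=0): starts [19, 79, 95, 108, 142] → cuts [19, 79, 95, 108, 142]
  HnxIX (CCGACACA, off=8): starts [31, 39, 52, 66, 126, 164, 172] → cuts [39, 47, 60, 74, 134, 172, 180]
  QalX (ATTA, off=2): starts [11, 27, 61, 91, 104, 159] → cuts [13, 29, 63, 93, 106, 161]

All cut coordinates (distinct, sorted): [13, 19, 29, 39, 47, 60, 63, 74, 79, 93, 95, 106, 108, 134, 142, 161, 172, 180]

Fragments:
  [0,13): 13 bp
  [13,19): 6 bp
  [19,29): 10 bp
  [29,39): 10 bp
  [39,47): 8 bp
  [47,60): 13 bp
  [60,63): 3 bp
  [63,74): 11 bp
  [74,79): 5 bp
  [79,93): 14 bp
  [93,95): 2 bp
  [95,106): 11 bp
  [106,108): 2 bp
  [108,134): 26 bp
  [134,142): 8 bp
  [142,161): 19 bp
  [161,172): 11 bp
  [172,180): 8 bp
  [180,184): 4 bp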